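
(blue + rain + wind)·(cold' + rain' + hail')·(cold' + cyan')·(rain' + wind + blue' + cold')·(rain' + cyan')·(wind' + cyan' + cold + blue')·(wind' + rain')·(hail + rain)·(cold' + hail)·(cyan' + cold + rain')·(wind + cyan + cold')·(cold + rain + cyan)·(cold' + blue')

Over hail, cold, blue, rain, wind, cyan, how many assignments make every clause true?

There are 2^6 = 64 truth assignments over (hail, cold, blue, rain, wind, cyan).
Split on hail. With hail = 1, the clauses containing hail are satisfied and hail' drops from the rest; 5 of the 2^5 = 32 assignments to the other variables satisfy what remains.
With hail = 0, by the same count on the reduced clause set, 2 assignments work.
Total: 5 + 2 = 7.

7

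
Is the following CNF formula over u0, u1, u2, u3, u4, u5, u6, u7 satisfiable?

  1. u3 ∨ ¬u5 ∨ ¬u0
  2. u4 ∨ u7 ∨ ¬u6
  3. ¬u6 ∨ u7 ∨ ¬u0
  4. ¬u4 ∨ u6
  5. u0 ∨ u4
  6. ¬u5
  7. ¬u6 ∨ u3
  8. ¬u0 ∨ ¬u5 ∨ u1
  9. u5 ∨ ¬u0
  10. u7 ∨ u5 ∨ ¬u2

Yes

Unit clause (¬u5) forces u5 = False.
Unit clause (¬u0) forces u0 = False.
Unit clause (u4) forces u4 = True.
Unit clause (u6) forces u6 = True.
Unit clause (u3) forces u3 = True.
Suppose u7 = True.
No clause remains; u1, u2 are free.
A satisfying assignment: u0 ↦ False, u1 ↦ False, u2 ↦ False, u3 ↦ True, u4 ↦ True, u5 ↦ False, u6 ↦ True, u7 ↦ True.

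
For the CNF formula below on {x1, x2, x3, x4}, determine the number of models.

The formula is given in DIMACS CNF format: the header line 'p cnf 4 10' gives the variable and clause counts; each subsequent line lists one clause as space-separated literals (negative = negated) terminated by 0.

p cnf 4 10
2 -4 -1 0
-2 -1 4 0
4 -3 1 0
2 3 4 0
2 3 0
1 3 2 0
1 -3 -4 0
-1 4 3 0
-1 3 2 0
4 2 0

There are 2^4 = 16 truth assignments over (x1, x2, x3, x4).
Split on x4. With x4 = True, the clauses containing x4 are satisfied and ¬x4 drops from the rest; 3 of the 2^3 = 8 assignments to the other variables satisfy what remains.
With x4 = False, by the same count on the reduced clause set, 1 assignment works.
Total: 3 + 1 = 4.

4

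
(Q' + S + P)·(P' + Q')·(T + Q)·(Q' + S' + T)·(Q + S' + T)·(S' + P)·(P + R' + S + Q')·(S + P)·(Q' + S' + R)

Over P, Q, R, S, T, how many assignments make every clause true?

There are 2^5 = 32 truth assignments over (P, Q, R, S, T).
Split on P. With P = 1, the clauses containing P are satisfied and P' drops from the rest; 4 of the 2^4 = 16 assignments to the other variables satisfy what remains.
With P = 0, by the same count on the reduced clause set, 0 assignments work.
(One model: P=T, Q=F, R=F, S=F, T=T.)
Total: 4 + 0 = 4.

4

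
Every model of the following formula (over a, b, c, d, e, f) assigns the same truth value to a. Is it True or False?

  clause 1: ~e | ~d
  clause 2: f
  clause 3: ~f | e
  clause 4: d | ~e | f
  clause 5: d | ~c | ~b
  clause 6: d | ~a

Suppose a = 1.
From the singleton clause (f), f = 1.
From the singleton clause (e), e = 1.
From the singleton clause (~d), d = 0.
That conflicts with the unit clause (d).
So every satisfying assignment has a = False.

False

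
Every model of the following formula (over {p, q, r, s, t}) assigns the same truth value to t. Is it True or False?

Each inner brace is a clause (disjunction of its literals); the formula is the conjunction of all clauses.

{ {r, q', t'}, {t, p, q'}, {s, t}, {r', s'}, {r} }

True

Suppose t = 0.
(s) alone gives s = 1.
(r') alone gives r = 0.
But (r) is also a unit clause — contradiction.
So every satisfying assignment has t = True.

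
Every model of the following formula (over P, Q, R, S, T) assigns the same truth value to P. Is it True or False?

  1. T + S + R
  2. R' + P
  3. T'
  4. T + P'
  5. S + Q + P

Suppose P = 1.
(T') alone gives T = 0.
But (T) is also a unit clause — contradiction.
So every satisfying assignment has P = False.

False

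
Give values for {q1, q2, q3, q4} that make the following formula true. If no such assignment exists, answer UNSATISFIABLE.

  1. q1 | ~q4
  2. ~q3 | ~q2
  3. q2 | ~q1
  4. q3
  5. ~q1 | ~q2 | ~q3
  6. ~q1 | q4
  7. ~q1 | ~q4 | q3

(q3) alone gives q3 = 1.
(~q2) alone gives q2 = 0.
(~q1) alone gives q1 = 0.
(~q4) alone gives q4 = 0.
This assignment satisfies each clause.

q1 ↦ 0; q2 ↦ 0; q3 ↦ 1; q4 ↦ 0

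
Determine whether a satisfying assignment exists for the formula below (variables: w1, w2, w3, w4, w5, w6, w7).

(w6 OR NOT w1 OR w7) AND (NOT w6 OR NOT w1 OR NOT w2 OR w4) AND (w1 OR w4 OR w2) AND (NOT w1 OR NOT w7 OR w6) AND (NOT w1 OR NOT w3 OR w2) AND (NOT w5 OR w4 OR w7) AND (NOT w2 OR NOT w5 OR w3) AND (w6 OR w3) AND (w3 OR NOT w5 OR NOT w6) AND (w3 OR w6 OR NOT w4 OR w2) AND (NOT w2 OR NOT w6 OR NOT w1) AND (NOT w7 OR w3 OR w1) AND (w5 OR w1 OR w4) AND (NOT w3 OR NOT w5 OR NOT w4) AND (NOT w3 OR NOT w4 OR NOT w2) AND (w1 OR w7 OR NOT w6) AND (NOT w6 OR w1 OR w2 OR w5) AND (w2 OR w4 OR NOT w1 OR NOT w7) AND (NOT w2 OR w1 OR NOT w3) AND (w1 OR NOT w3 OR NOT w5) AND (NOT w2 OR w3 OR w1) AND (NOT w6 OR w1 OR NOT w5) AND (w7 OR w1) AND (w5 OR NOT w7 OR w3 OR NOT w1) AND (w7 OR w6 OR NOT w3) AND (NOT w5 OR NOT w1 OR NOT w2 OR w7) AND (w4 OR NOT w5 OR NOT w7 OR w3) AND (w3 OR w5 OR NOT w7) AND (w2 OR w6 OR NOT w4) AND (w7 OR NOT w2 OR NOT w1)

Yes, satisfiable

Try w6 = true.
Try w3 = false.
The clause (NOT w5) is unit, so w5 = false.
The clause (NOT w7) is unit, so w7 = false.
The clause (w1) is unit, so w1 = true.
The clause (NOT w2) is unit, so w2 = false.
Every clause is now satisfied; w4 is unconstrained.
A satisfying assignment: w1: true,  w2: false,  w3: false,  w4: false,  w5: false,  w6: true,  w7: false.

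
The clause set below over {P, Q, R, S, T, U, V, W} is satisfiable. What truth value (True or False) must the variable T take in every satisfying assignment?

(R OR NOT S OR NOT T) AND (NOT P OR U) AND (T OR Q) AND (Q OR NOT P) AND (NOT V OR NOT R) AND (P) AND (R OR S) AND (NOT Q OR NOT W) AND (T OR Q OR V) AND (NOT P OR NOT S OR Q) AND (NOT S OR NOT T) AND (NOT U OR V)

Suppose T = true.
From the singleton clause (P), P = true.
From the singleton clause (U), U = true.
From the singleton clause (Q), Q = true.
From the singleton clause (NOT W), W = false.
From the singleton clause (NOT S), S = false.
From the singleton clause (R), R = true.
From the singleton clause (NOT V), V = false.
Now (V) is unsatisfied and unit — conflict.
So every satisfying assignment has T = False.

False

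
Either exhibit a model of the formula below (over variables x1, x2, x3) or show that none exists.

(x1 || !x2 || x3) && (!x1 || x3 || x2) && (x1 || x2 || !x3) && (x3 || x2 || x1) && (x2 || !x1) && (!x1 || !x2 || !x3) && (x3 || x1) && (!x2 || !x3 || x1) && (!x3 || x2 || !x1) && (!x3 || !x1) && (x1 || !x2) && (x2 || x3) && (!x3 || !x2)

x1 ↦ true, x2 ↦ true, x3 ↦ false

Suppose x2 = true.
The clause (x1) is unit, so x1 = true.
The clause (!x3) is unit, so x3 = false.
Every clause now holds.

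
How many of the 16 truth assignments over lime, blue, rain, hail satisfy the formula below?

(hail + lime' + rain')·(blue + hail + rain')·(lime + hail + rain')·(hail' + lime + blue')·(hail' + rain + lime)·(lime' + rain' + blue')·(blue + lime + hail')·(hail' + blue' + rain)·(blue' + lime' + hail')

6

There are 2^4 = 16 truth assignments over (lime, blue, rain, hail).
Check each against the 9 clauses (columns in the order lime, blue, rain, hail):
  F F F F  ✓ satisfies all
  F F F T  ✗ fails (hail' + rain + lime)
  F F T F  ✗ fails (blue + hail + rain')
  F F T T  ✗ fails (blue + lime + hail')
  F T F F  ✓ satisfies all
  F T F T  ✗ fails (hail' + lime + blue')
  F T T F  ✗ fails (lime + hail + rain')
  F T T T  ✗ fails (hail' + lime + blue')
  T F F F  ✓ satisfies all
  T F F T  ✓ satisfies all
  T F T F  ✗ fails (hail + lime' + rain')
  T F T T  ✓ satisfies all
  T T F F  ✓ satisfies all
  T T F T  ✗ fails (hail' + blue' + rain)
  T T T F  ✗ fails (hail + lime' + rain')
  T T T T  ✗ fails (lime' + rain' + blue')
6 of the 16 rows are models.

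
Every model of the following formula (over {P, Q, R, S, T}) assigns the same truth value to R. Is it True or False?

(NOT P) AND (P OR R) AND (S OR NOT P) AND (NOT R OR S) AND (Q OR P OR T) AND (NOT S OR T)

True

Suppose R = false.
The clause (NOT P) is unit, so P = false.
That conflicts with the unit clause (P).
So every satisfying assignment has R = True.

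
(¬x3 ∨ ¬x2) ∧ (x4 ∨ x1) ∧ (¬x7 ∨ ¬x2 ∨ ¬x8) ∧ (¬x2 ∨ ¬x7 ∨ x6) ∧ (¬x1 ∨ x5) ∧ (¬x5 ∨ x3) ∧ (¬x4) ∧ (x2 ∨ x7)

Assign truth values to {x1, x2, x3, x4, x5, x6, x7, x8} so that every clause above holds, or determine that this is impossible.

x1=True, x2=False, x3=True, x4=False, x5=True, x6=True, x7=True, x8=True

From the singleton clause (¬x4), x4 = False.
From the singleton clause (x1), x1 = True.
From the singleton clause (x5), x5 = True.
From the singleton clause (x3), x3 = True.
From the singleton clause (¬x2), x2 = False.
From the singleton clause (x7), x7 = True.
All clauses hold; x6, x8 can take either value.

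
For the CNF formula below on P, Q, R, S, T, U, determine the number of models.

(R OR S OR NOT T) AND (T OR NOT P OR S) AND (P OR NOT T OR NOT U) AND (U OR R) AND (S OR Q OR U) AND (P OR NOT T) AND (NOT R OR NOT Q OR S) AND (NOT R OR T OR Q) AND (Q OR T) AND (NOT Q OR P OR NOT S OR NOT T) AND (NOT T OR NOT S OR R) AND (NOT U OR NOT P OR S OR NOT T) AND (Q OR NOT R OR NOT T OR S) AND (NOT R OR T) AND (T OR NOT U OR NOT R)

7

There are 2^6 = 64 truth assignments over (P, Q, R, S, T, U).
Split on Q. With Q = true, the clauses containing Q are satisfied and NOT Q drops from the rest; 5 of the 2^5 = 32 assignments to the other variables satisfy what remains.
With Q = false, by the same count on the reduced clause set, 2 assignments work.
(One model: P=F, Q=T, R=F, S=F, T=F, U=T.)
Total: 5 + 2 = 7.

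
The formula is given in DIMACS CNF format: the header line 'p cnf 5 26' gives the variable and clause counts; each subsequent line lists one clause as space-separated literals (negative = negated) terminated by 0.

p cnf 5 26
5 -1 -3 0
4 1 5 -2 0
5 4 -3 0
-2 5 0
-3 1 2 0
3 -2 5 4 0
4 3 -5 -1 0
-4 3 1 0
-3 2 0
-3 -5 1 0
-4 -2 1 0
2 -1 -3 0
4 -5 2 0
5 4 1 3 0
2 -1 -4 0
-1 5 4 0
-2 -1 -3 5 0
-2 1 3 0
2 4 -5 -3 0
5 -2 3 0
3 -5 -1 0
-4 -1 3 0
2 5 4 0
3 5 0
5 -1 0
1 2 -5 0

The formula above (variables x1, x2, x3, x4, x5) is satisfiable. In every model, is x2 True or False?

Suppose x2 = False.
(¬x3) alone gives x3 = False.
(x5) alone gives x5 = True.
(x4) alone gives x4 = True.
(x1) alone gives x1 = True.
Now (¬x1) is unsatisfied and unit — conflict.
So every satisfying assignment has x2 = True.

True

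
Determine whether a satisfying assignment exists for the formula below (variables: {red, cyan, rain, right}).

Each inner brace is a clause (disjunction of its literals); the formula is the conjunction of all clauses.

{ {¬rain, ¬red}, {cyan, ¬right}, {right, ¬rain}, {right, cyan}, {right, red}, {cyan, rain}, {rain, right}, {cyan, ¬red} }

Case rain = False:
Unit clause (cyan) forces cyan = True.
Unit clause (right) forces right = True.
All clauses hold; red can take either value.
A satisfying assignment: red: True,  cyan: True,  rain: False,  right: True.

Yes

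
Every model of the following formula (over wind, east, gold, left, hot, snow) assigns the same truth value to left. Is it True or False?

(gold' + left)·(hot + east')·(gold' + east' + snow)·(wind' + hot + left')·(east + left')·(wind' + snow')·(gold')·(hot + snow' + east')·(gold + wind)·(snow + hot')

False

Suppose left = 1.
From the singleton clause (east), east = 1.
From the singleton clause (hot), hot = 1.
From the singleton clause (gold'), gold = 0.
From the singleton clause (wind), wind = 1.
From the singleton clause (snow'), snow = 0.
That conflicts with the unit clause (snow).
So every satisfying assignment has left = False.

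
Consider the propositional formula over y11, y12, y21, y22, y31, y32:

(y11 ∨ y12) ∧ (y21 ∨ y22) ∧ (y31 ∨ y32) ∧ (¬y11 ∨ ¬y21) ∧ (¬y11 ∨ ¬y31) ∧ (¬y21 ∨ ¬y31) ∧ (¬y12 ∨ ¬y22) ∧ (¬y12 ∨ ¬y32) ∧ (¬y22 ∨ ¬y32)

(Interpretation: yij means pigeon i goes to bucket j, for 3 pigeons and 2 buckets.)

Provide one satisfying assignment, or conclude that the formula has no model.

UNSATISFIABLE

Try y11 = True.
From the singleton clause (¬y21), y21 = False.
From the singleton clause (y22), y22 = True.
From the singleton clause (¬y31), y31 = False.
From the singleton clause (y32), y32 = True.
But (¬y32) is also a unit clause — contradiction.
Backtrack on y11: now try y11 = False.
From the singleton clause (y12), y12 = True.
From the singleton clause (¬y22), y22 = False.
From the singleton clause (y21), y21 = True.
From the singleton clause (¬y31), y31 = False.
From the singleton clause (y32), y32 = True.
But (¬y32) is also a unit clause — contradiction.
Neither y11 = True nor y11 = False works.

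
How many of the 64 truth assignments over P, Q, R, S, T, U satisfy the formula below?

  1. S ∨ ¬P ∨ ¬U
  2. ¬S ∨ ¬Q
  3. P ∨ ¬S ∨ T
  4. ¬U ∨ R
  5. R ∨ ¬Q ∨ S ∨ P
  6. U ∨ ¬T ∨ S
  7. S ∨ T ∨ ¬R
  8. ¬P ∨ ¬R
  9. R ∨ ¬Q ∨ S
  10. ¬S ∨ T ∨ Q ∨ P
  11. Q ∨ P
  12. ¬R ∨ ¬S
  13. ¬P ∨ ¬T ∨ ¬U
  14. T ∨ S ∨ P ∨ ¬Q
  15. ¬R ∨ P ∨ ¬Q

3

There are 2^6 = 64 truth assignments over (P, Q, R, S, T, U).
Split on R. With R = True, the clauses containing R are satisfied and ¬R drops from the rest; 0 of the 2^5 = 32 assignments to the other variables satisfy what remains.
With R = False, by the same count on the reduced clause set, 3 assignments work.
Total: 0 + 3 = 3.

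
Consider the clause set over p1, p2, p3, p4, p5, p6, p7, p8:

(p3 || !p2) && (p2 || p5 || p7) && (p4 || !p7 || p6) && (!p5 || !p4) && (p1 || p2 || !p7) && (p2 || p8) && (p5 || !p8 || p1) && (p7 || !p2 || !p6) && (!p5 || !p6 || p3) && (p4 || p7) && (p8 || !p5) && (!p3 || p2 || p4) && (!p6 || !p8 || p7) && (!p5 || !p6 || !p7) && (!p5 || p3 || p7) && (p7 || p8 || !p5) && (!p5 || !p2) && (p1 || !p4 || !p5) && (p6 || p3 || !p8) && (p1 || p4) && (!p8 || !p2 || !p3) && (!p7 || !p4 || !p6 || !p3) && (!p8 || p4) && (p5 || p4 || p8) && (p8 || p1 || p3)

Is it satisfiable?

Yes, satisfiable

Branch on p3: set p3 = true.
Branch on p5: set p5 = false.
Branch on p2: set p2 = true.
(!p8) alone gives p8 = false.
(p4) alone gives p4 = true.
Branch on p7: set p7 = false.
(!p6) alone gives p6 = false.
No clause remains; p1 is free.
A satisfying assignment: p1: false,  p2: true,  p3: true,  p4: true,  p5: false,  p6: false,  p7: false,  p8: false.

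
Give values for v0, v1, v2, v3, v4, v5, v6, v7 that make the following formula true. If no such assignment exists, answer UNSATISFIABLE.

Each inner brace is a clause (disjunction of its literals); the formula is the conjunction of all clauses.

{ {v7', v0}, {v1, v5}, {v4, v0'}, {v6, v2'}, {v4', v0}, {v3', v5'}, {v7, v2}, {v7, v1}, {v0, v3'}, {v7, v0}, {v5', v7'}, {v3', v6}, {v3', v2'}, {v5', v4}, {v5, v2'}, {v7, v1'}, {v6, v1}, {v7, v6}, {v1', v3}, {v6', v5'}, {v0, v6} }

v0 ↦ 1, v1 ↦ 1, v2 ↦ 0, v3 ↦ 1, v4 ↦ 1, v5 ↦ 0, v6 ↦ 1, v7 ↦ 1

Case v7 = 1:
The clause (v0) is unit, so v0 = 1.
The clause (v4) is unit, so v4 = 1.
The clause (v5') is unit, so v5 = 0.
The clause (v1) is unit, so v1 = 1.
The clause (v2') is unit, so v2 = 0.
The clause (v3) is unit, so v3 = 1.
The clause (v6) is unit, so v6 = 1.
This assignment satisfies each clause.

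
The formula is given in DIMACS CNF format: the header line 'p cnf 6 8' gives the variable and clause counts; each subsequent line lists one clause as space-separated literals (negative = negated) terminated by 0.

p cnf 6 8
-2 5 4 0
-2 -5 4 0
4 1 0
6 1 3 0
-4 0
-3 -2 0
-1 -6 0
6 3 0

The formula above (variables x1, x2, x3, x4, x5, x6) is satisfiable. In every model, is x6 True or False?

Suppose x6 = True.
Unit clause (¬x4) forces x4 = False.
Unit clause (x1) forces x1 = True.
But (¬x1) is also a unit clause — contradiction.
So every satisfying assignment has x6 = False.

False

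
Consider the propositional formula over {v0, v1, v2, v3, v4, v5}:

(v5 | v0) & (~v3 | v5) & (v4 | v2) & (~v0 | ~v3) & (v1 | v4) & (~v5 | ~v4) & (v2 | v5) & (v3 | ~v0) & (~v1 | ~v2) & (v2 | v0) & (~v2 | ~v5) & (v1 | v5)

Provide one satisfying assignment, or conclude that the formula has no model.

UNSATISFIABLE

Case v5 = 1:
(~v4) alone gives v4 = 0.
(v2) alone gives v2 = 1.
That conflicts with the unit clause (~v2).
Undo v5 and try v5 = 0.
(v0) alone gives v0 = 1.
(~v3) alone gives v3 = 0.
That conflicts with the unit clause (v3).
Neither v5 = 1 nor v5 = 0 works.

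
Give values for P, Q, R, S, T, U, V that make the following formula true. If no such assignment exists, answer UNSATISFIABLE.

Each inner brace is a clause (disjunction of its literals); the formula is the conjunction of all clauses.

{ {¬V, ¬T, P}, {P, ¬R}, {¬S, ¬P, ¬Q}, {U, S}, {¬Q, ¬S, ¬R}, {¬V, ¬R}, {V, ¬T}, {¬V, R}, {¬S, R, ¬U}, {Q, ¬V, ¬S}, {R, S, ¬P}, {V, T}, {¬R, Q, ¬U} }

Branch on P: set P = True.
Branch on S: set S = False.
The clause (U) is unit, so U = True.
The clause (R) is unit, so R = True.
The clause (¬V) is unit, so V = False.
The clause (¬T) is unit, so T = False.
That conflicts with the unit clause (T).
That branch fails; take S = True instead.
The clause (¬Q) is unit, so Q = False.
The clause (¬V) is unit, so V = False.
The clause (¬T) is unit, so T = False.
That conflicts with the unit clause (T).
Both values of S lead to a conflict.
That branch fails; take P = False instead.
The clause (¬R) is unit, so R = False.
The clause (¬V) is unit, so V = False.
The clause (¬T) is unit, so T = False.
That conflicts with the unit clause (T).
Both values of P lead to a conflict.

UNSATISFIABLE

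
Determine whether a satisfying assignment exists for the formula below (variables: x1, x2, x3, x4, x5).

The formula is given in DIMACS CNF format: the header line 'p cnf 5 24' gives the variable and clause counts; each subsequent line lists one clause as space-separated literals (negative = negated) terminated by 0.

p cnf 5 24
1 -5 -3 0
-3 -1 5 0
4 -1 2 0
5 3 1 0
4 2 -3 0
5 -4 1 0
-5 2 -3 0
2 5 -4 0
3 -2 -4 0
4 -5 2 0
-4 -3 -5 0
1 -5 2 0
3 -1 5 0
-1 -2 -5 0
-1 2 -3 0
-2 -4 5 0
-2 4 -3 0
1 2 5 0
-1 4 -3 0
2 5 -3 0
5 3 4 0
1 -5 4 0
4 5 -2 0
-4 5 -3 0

Case x1 = True:
Case x3 = False:
(x5) alone gives x5 = True.
(¬x2) alone gives x2 = False.
(x4) alone gives x4 = True.
All clauses are satisfied.
A satisfying assignment: x1 ↦ True; x2 ↦ False; x3 ↦ False; x4 ↦ True; x5 ↦ True.

Yes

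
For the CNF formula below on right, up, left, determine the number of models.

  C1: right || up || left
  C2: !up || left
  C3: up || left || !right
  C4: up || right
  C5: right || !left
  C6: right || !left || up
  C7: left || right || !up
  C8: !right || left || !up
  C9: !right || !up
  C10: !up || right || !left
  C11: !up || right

1

There are 2^3 = 8 truth assignments over (right, up, left).
Split on left. With left = true, the clauses containing left are satisfied and !left drops from the rest; 1 of the 2^2 = 4 assignments to the other variables satisfy what remains.
With left = false, by the same count on the reduced clause set, 0 assignments work.
(One model: right=T, up=F, left=T.)
Total: 1 + 0 = 1.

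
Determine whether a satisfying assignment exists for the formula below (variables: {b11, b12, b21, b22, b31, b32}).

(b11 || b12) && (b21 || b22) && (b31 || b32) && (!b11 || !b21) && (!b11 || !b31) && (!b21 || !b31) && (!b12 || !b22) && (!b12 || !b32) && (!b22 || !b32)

Unsatisfiable

Suppose b11 = true.
From the singleton clause (!b21), b21 = false.
From the singleton clause (b22), b22 = true.
From the singleton clause (!b31), b31 = false.
From the singleton clause (b32), b32 = true.
Now (!b32) is unsatisfied and unit — conflict.
That branch fails; take b11 = false instead.
From the singleton clause (b12), b12 = true.
From the singleton clause (!b22), b22 = false.
From the singleton clause (b21), b21 = true.
From the singleton clause (!b31), b31 = false.
From the singleton clause (b32), b32 = true.
Now (!b32) is unsatisfied and unit — conflict.
Neither b11 = true nor b11 = false works.
No assignment satisfies every clause.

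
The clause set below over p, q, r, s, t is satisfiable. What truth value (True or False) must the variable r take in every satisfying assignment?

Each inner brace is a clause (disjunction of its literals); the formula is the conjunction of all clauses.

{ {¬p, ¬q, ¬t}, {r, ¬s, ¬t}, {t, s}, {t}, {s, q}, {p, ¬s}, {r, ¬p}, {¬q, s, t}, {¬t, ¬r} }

False

Suppose r = True.
From the singleton clause (t), t = True.
That conflicts with the unit clause (¬t).
So every satisfying assignment has r = False.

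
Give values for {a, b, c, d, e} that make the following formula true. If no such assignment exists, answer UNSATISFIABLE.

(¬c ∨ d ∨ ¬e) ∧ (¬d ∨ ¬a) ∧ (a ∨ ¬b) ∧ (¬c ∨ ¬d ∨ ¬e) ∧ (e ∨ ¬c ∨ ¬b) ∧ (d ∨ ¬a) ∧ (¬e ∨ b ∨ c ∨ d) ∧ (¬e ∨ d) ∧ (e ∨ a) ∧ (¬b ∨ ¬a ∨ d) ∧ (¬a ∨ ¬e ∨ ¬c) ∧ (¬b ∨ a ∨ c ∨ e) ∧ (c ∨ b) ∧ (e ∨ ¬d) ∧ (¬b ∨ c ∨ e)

UNSATISFIABLE

Case d = False:
From the singleton clause (¬a), a = False.
From the singleton clause (¬b), b = False.
From the singleton clause (¬e), e = False.
Now (e) is unsatisfied and unit — conflict.
That branch fails; take d = True instead.
From the singleton clause (¬a), a = False.
From the singleton clause (¬b), b = False.
From the singleton clause (e), e = True.
From the singleton clause (¬c), c = False.
Now (c) is unsatisfied and unit — conflict.
Either choice for d ends in contradiction.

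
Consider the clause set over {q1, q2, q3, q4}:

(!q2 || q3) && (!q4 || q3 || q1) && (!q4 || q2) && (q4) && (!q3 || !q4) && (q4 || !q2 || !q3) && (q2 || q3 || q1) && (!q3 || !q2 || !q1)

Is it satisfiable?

From the singleton clause (q4), q4 = true.
From the singleton clause (q2), q2 = true.
From the singleton clause (q3), q3 = true.
That conflicts with the unit clause (!q3).
No assignment satisfies every clause.

No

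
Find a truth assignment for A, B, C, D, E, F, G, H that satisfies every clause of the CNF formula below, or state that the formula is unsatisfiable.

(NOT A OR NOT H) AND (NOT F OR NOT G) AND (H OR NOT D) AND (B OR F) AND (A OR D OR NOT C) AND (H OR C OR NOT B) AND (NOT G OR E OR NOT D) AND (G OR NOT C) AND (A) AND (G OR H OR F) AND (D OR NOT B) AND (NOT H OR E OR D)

Unit clause (A) forces A = true.
Unit clause (NOT H) forces H = false.
Unit clause (NOT D) forces D = false.
Unit clause (NOT B) forces B = false.
Unit clause (F) forces F = true.
Unit clause (NOT G) forces G = false.
Unit clause (NOT C) forces C = false.
Every clause is now satisfied; E is unconstrained.

A ↦ true, B ↦ false, C ↦ false, D ↦ false, E ↦ false, F ↦ true, G ↦ false, H ↦ false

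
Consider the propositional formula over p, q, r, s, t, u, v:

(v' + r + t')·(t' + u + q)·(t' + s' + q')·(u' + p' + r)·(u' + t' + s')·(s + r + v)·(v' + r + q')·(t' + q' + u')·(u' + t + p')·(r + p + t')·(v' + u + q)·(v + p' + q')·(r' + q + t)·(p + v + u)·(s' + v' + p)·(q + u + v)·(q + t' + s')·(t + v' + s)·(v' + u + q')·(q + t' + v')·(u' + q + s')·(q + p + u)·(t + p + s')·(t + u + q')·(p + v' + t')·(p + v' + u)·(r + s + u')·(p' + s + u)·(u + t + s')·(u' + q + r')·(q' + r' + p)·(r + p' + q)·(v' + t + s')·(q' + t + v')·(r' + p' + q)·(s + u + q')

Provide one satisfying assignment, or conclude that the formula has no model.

Suppose v = 0.
Suppose s = 1.
Suppose t = 0.
(p) alone gives p = 1.
(u') alone gives u = 0.
But (u) is also a unit clause — contradiction.
Undo t and try t = 1.
(q') alone gives q = 0.
But (q) is also a unit clause — contradiction.
Either choice for t ends in contradiction.
Undo s and try s = 0.
(r) alone gives r = 1.
Suppose p = 0.
(u) alone gives u = 1.
(q) alone gives q = 1.
But (q') is also a unit clause — contradiction.
Undo p and try p = 1.
(q') alone gives q = 0.
But (q) is also a unit clause — contradiction.
Either choice for p ends in contradiction.
Either choice for s ends in contradiction.
Undo v and try v = 1.
Suppose r = 1.
Suppose u = 1.
(q) alone gives q = 1.
(t') alone gives t = 0.
But (t) is also a unit clause — contradiction.
Undo u and try u = 0.
(q) alone gives q = 1.
But (q') is also a unit clause — contradiction.
Either choice for u ends in contradiction.
Undo r and try r = 0.
(t') alone gives t = 0.
(q') alone gives q = 0.
(u) alone gives u = 1.
(p') alone gives p = 0.
(s') alone gives s = 0.
But (s) is also a unit clause — contradiction.
Either choice for r ends in contradiction.
Either choice for v ends in contradiction.

UNSATISFIABLE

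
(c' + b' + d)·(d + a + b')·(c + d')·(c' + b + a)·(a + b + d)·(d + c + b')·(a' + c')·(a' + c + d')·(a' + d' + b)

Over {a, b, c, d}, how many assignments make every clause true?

There are 2^4 = 16 truth assignments over (a, b, c, d).
Split on a. With a = 1, the clauses containing a are satisfied and a' drops from the rest; 1 of the 2^3 = 8 assignments to the other variables satisfy what remains.
With a = 0, by the same count on the reduced clause set, 1 assignment works.
Total: 1 + 1 = 2.

2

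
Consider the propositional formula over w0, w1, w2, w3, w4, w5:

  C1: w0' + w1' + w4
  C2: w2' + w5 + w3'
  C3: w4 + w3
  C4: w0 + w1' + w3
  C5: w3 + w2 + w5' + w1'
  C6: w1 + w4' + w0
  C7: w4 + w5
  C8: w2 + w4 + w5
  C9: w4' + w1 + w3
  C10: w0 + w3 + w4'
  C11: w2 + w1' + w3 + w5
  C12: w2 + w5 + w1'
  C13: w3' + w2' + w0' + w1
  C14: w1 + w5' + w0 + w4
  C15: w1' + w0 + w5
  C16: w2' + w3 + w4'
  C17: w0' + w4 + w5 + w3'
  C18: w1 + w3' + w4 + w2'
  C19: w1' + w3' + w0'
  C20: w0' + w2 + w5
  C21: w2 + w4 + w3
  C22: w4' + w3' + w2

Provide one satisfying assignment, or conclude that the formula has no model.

w0: 0; w1: 1; w2: 0; w3: 1; w4: 0; w5: 1

Suppose w4 = 0.
From the singleton clause (w3), w3 = 1.
From the singleton clause (w5), w5 = 1.
Suppose w0 = 0.
From the singleton clause (w1), w1 = 1.
Every clause is now satisfied; w2 is unconstrained.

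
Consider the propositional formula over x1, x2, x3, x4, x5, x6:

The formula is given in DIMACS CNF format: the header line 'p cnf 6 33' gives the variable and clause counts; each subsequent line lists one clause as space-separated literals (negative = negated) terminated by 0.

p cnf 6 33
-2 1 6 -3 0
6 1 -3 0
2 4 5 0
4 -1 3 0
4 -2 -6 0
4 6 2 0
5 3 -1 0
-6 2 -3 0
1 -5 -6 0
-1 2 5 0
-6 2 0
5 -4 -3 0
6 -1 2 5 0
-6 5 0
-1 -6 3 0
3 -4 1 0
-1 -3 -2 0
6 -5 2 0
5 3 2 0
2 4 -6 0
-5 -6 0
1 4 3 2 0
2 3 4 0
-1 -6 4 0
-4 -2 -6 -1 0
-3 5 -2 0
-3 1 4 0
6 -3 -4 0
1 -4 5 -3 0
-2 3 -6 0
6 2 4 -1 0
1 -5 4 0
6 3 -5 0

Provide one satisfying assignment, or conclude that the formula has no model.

Try x6 = False.
Try x1 = False.
From the singleton clause (¬x3), x3 = False.
From the singleton clause (¬x4), x4 = False.
From the singleton clause (x2), x2 = True.
From the singleton clause (¬x5), x5 = False.
This assignment satisfies each clause.

x1=False,  x2=True,  x3=False,  x4=False,  x5=False,  x6=False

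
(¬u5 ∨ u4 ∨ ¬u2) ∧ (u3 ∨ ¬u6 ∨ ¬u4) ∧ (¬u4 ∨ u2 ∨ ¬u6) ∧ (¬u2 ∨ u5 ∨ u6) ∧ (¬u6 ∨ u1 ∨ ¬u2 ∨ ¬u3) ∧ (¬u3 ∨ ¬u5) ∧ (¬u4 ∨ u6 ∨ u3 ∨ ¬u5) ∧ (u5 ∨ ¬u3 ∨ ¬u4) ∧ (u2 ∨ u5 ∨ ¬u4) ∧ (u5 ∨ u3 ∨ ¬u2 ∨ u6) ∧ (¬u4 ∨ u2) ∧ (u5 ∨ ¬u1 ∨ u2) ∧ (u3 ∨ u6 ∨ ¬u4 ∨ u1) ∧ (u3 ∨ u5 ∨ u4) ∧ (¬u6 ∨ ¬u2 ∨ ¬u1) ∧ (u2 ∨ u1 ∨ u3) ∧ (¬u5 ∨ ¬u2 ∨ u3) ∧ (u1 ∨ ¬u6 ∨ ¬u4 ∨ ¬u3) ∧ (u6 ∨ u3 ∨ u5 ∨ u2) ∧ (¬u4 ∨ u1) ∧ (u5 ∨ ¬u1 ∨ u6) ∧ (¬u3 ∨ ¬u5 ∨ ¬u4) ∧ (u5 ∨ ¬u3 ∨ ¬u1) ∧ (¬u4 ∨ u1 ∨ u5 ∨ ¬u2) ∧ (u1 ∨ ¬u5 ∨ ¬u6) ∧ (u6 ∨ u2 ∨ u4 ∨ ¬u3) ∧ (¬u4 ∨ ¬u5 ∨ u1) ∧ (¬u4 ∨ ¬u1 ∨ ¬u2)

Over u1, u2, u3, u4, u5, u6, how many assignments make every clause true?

3

There are 2^6 = 64 truth assignments over (u1, u2, u3, u4, u5, u6).
Split on u2. With u2 = True, the clauses containing u2 are satisfied and ¬u2 drops from the rest; 0 of the 2^5 = 32 assignments to the other variables satisfy what remains.
With u2 = False, by the same count on the reduced clause set, 3 assignments work.
Total: 0 + 3 = 3.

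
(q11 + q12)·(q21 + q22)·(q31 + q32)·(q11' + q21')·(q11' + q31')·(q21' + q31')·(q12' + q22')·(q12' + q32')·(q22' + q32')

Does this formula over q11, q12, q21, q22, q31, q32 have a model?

No

Branch on q11: set q11 = 1.
(q21') alone gives q21 = 0.
(q22) alone gives q22 = 1.
(q31') alone gives q31 = 0.
(q32) alone gives q32 = 1.
That conflicts with the unit clause (q32').
Backtrack on q11: now try q11 = 0.
(q12) alone gives q12 = 1.
(q22') alone gives q22 = 0.
(q21) alone gives q21 = 1.
(q31') alone gives q31 = 0.
(q32) alone gives q32 = 1.
That conflicts with the unit clause (q32').
Neither q11 = 1 nor q11 = 0 works.
No assignment satisfies every clause.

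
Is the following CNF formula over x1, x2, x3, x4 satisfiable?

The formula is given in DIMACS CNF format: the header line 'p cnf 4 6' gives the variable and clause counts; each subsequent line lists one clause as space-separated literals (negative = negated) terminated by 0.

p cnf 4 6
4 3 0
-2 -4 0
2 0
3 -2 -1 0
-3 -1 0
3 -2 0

Unit clause (x2) forces x2 = True.
Unit clause (¬x4) forces x4 = False.
Unit clause (x3) forces x3 = True.
Unit clause (¬x1) forces x1 = False.
This assignment satisfies each clause.
A satisfying assignment: x1 ↦ False,  x2 ↦ True,  x3 ↦ True,  x4 ↦ False.

Yes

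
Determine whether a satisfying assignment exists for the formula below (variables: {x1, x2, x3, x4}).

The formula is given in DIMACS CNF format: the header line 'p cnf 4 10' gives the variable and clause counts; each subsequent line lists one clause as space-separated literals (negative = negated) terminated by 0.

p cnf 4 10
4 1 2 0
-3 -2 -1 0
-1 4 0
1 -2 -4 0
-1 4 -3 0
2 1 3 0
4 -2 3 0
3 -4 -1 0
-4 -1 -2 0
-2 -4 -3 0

Yes, satisfiable

Suppose x1 = False.
Suppose x4 = False.
(x2) alone gives x2 = True.
(x3) alone gives x3 = True.
Every clause now holds.
A satisfying assignment: x1=False; x2=True; x3=True; x4=False.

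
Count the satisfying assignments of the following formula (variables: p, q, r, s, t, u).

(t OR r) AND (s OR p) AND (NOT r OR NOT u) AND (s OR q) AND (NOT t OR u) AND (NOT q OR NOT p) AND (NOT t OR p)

4

There are 2^6 = 64 truth assignments over (p, q, r, s, t, u).
Split on r. With r = true, the clauses containing r are satisfied and NOT r drops from the rest; 3 of the 2^5 = 32 assignments to the other variables satisfy what remains.
With r = false, by the same count on the reduced clause set, 1 assignment works.
(One model: p=F, q=F, r=T, s=T, t=F, u=F.)
Total: 3 + 1 = 4.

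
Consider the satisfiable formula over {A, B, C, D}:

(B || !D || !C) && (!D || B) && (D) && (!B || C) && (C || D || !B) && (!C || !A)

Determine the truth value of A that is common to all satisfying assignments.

Suppose A = true.
The clause (D) is unit, so D = true.
The clause (B) is unit, so B = true.
The clause (C) is unit, so C = true.
But (!C) is also a unit clause — contradiction.
So every satisfying assignment has A = False.

False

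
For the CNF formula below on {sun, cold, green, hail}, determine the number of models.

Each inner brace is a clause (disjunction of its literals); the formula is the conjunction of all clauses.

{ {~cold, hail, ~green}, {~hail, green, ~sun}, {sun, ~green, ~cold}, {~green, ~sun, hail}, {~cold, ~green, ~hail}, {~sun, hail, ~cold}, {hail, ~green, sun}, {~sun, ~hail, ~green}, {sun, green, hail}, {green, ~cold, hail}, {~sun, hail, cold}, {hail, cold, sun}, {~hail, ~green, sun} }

2

There are 2^4 = 16 truth assignments over (sun, cold, green, hail).
Check each against the 13 clauses (columns in the order sun, cold, green, hail):
  F F F F  ✗ fails (sun | green | hail)
  F F F T  ✓ satisfies all
  F F T F  ✗ fails (hail | ~green | sun)
  F F T T  ✗ fails (~hail | ~green | sun)
  F T F F  ✗ fails (sun | green | hail)
  F T F T  ✓ satisfies all
  F T T F  ✗ fails (~cold | hail | ~green)
  F T T T  ✗ fails (sun | ~green | ~cold)
  T F F F  ✗ fails (~sun | hail | cold)
  T F F T  ✗ fails (~hail | green | ~sun)
  T F T F  ✗ fails (~green | ~sun | hail)
  T F T T  ✗ fails (~sun | ~hail | ~green)
  T T F F  ✗ fails (~sun | hail | ~cold)
  T T F T  ✗ fails (~hail | green | ~sun)
  T T T F  ✗ fails (~cold | hail | ~green)
  T T T T  ✗ fails (~cold | ~green | ~hail)
2 of the 16 rows are models.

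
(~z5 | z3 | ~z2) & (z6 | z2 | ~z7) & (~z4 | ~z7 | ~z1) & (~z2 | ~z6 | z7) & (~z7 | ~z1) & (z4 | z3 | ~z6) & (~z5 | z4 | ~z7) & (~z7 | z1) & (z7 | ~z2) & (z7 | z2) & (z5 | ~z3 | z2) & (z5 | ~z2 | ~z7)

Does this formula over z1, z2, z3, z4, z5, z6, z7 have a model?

Suppose z7 = 0.
From the singleton clause (~z2), z2 = 0.
That conflicts with the unit clause (z2).
Undo z7 and try z7 = 1.
From the singleton clause (~z1), z1 = 0.
That conflicts with the unit clause (z1).
Neither z7 = 1 nor z7 = 0 works.
No assignment satisfies every clause.

Unsatisfiable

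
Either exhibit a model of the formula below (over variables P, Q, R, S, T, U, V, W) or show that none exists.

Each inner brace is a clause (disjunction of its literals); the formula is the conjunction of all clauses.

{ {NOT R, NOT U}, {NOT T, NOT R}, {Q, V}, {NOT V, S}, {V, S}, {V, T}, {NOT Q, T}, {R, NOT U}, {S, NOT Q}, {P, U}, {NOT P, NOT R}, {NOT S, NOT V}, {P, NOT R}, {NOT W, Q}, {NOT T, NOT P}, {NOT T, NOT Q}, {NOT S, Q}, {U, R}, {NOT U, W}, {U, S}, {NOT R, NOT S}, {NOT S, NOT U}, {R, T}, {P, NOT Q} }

UNSATISFIABLE

Branch on R: set R = false.
The clause (NOT U) is unit, so U = false.
That conflicts with the unit clause (U).
Undo R and try R = true.
The clause (NOT U) is unit, so U = false.
The clause (NOT T) is unit, so T = false.
The clause (V) is unit, so V = true.
The clause (S) is unit, so S = true.
That conflicts with the unit clause (NOT S).
Either choice for R ends in contradiction.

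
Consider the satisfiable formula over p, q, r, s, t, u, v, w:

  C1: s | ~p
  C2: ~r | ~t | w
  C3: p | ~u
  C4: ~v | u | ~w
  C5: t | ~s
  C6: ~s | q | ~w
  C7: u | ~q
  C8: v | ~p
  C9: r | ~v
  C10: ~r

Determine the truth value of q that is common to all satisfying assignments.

False

Suppose q = 1.
From the singleton clause (u), u = 1.
From the singleton clause (p), p = 1.
From the singleton clause (s), s = 1.
From the singleton clause (t), t = 1.
From the singleton clause (v), v = 1.
From the singleton clause (r), r = 1.
But (~r) is also a unit clause — contradiction.
So every satisfying assignment has q = False.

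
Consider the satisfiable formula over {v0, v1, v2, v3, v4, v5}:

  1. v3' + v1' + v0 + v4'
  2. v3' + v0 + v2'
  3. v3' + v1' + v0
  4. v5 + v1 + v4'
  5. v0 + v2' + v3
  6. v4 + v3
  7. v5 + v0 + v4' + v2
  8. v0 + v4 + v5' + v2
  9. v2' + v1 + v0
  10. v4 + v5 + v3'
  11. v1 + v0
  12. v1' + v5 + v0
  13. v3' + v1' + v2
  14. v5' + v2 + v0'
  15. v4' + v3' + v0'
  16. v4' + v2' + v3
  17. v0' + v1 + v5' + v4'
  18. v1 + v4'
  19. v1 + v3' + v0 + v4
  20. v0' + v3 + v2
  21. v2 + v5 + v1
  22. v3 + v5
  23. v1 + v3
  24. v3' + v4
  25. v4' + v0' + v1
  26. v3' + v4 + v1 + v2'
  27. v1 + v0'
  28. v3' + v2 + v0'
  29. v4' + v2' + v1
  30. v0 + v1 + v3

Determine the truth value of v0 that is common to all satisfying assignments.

False

Suppose v0 = 1.
From the singleton clause (v1), v1 = 1.
Try v4 = 1.
From the singleton clause (v3'), v3 = 0.
From the singleton clause (v2'), v2 = 0.
That conflicts with the unit clause (v2).
That branch fails; take v4 = 0 instead.
From the singleton clause (v3), v3 = 1.
That conflicts with the unit clause (v3').
Both values of v4 lead to a conflict.
So every satisfying assignment has v0 = False.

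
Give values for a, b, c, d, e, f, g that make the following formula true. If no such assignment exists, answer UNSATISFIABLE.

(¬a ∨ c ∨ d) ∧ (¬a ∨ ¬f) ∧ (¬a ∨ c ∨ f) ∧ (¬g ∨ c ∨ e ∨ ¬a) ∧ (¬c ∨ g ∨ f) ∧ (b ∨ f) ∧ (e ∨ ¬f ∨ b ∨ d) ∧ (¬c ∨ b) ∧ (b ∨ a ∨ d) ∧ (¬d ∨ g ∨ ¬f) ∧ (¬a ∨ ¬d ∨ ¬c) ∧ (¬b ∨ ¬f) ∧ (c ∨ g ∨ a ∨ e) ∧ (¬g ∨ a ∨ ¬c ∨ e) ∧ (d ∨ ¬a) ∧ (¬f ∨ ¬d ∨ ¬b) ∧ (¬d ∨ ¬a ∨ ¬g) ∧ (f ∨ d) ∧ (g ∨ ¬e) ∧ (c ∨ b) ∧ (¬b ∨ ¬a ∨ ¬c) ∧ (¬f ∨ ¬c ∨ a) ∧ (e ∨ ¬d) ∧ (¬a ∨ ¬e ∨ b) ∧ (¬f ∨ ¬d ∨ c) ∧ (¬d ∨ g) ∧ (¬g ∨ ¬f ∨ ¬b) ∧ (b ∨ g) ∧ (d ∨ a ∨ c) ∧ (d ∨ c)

Case a = False:
Case b = True:
The clause (¬f) is unit, so f = False.
The clause (d) is unit, so d = True.
The clause (e) is unit, so e = True.
The clause (g) is unit, so g = True.
All clauses hold; c can take either value.

a=False,  b=True,  c=False,  d=True,  e=True,  f=False,  g=True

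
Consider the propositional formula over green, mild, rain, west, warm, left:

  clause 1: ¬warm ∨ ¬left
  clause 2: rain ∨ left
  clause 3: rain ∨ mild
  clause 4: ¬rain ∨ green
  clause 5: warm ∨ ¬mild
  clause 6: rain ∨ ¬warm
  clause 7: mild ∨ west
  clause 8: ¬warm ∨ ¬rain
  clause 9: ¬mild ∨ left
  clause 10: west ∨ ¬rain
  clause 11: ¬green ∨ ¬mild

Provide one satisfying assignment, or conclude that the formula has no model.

green=True,  mild=False,  rain=True,  west=True,  warm=False,  left=False

Suppose warm = False.
(¬mild) alone gives mild = False.
(rain) alone gives rain = True.
(green) alone gives green = True.
(west) alone gives west = True.
Every clause is now satisfied; left is unconstrained.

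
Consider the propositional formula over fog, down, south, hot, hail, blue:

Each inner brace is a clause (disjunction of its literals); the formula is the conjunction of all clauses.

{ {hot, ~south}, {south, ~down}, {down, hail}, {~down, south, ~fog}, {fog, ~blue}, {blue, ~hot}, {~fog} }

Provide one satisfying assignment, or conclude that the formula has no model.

fog=0,  down=0,  south=0,  hot=0,  hail=1,  blue=0

The clause (~fog) is unit, so fog = 0.
The clause (~blue) is unit, so blue = 0.
The clause (~hot) is unit, so hot = 0.
The clause (~south) is unit, so south = 0.
The clause (~down) is unit, so down = 0.
The clause (hail) is unit, so hail = 1.
All clauses are satisfied.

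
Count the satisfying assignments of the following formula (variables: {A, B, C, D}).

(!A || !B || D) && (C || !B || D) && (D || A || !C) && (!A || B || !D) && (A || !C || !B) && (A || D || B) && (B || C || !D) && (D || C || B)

There are 2^4 = 16 truth assignments over (A, B, C, D).
Check each against the 8 clauses (columns in the order A, B, C, D):
  F F F F  ✗ fails (A || D || B)
  F F F T  ✗ fails (B || C || !D)
  F F T F  ✗ fails (D || A || !C)
  F F T T  ✓ satisfies all
  F T F F  ✗ fails (C || !B || D)
  F T F T  ✓ satisfies all
  F T T F  ✗ fails (D || A || !C)
  F T T T  ✗ fails (A || !C || !B)
  T F F F  ✗ fails (D || C || B)
  T F F T  ✗ fails (!A || B || !D)
  T F T F  ✓ satisfies all
  T F T T  ✗ fails (!A || B || !D)
  T T F F  ✗ fails (!A || !B || D)
  T T F T  ✓ satisfies all
  T T T F  ✗ fails (!A || !B || D)
  T T T T  ✓ satisfies all
5 of the 16 rows are models.

5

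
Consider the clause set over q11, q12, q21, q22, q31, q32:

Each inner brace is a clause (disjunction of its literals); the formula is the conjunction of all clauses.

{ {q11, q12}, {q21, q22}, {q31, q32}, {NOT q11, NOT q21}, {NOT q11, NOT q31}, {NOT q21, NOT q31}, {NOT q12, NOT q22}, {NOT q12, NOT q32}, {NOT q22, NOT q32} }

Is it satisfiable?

No, unsatisfiable

Branch on q11: set q11 = true.
The clause (NOT q21) is unit, so q21 = false.
The clause (q22) is unit, so q22 = true.
The clause (NOT q31) is unit, so q31 = false.
The clause (q32) is unit, so q32 = true.
But (NOT q32) is also a unit clause — contradiction.
So q11 must be the other value — set q11 = false.
The clause (q12) is unit, so q12 = true.
The clause (NOT q22) is unit, so q22 = false.
The clause (q21) is unit, so q21 = true.
The clause (NOT q31) is unit, so q31 = false.
The clause (q32) is unit, so q32 = true.
But (NOT q32) is also a unit clause — contradiction.
Both values of q11 lead to a conflict.
No assignment satisfies every clause.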